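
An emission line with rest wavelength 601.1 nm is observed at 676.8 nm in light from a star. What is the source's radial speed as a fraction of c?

λ'/λ₀ = 1.1259 > 1 (redshift), so the source is receding.
λ'/λ₀ = √((1 + β)/(1 − β)) for a receding source ⇒ β = (r² − 1)/(r² + 1) with r = λ'/λ₀.
β = (1.2677 − 1)/(1.2677 + 1) ≈ 0.118.

0.118c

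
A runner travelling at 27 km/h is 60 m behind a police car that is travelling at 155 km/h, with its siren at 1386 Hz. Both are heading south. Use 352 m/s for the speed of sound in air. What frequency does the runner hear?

155 km/h = 43.06 m/s; 27 km/h = 7.5 m/s.
The runner is behind, so the police car is moving away from it while the runner is moving toward the police car.
Both move, so f' = f · (v + v_o)/(v + v_s).
f' = 1386 × (352 + 7.5)/(352 + 43.06) = 1386 × 359.5/395.06 ≈ 1261 Hz.

1261 Hz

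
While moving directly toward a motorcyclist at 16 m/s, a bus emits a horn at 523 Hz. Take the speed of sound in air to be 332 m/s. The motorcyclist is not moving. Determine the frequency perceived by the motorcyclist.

549 Hz

Moving source, stationary observer: f' = f · v/(v − v_s) since the source is approaching.
f' = 523 × 332/(332 − 16) = 523 × 332/316 ≈ 549 Hz.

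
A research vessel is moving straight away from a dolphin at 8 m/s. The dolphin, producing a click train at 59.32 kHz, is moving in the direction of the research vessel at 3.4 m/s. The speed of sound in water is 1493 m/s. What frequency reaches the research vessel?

With source approaching and observer receding, f' = f · (v − v_o)/(v − v_s).
f' = 59.32 × (1493 − 8)/(1493 − 3.4) = 59.32 × 1485/1489.6 ≈ 59.1 kHz.

59.1 kHz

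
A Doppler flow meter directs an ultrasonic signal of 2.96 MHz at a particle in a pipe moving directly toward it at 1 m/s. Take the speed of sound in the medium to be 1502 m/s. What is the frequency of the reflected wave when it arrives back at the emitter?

2.964 MHz

The particle in a pipe first receives the wave as a moving observer: f₁ = f₀ · (v + u)/v = 2.96 × (1502 + 1)/1502 ≈ 2.962 MHz.
The reflection then acts as a moving source: f₂ = f₁ · v/(v − u) ≈ 2.964 MHz.
Equivalently f₂ = f₀ · (v + u)/(v − u).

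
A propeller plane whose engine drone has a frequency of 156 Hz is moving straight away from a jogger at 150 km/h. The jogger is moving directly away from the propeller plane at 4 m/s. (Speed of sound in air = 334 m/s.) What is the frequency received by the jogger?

137 Hz

150 km/h = 41.67 m/s.
With source receding and observer receding, f' = f · (v − v_o)/(v + v_s).
f' = 156 × (334 − 4)/(334 + 41.67) = 156 × 330/375.67 ≈ 137 Hz.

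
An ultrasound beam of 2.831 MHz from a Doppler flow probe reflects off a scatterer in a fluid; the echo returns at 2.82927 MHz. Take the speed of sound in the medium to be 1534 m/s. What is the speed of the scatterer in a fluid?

0.47 m/s

Double Doppler shift off a moving reflector: f₂ = f₀ · (v + u)/(v − u) (u > 0 toward emitter).
Rearranging, u = v · (f₂ − f₀)/(f₂ + f₀) = 1534 × -0.00173/5.66027 ≈ -0.47 m/s.
So the scatterer in a fluid is moving at 0.47 m/s away from the emitter.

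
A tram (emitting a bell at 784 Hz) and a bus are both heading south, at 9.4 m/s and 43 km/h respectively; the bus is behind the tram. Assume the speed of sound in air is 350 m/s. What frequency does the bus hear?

43 km/h = 11.94 m/s.
The bus is behind, so the tram is moving away from it while the bus is moving toward the tram.
With source receding and observer approaching, f' = f · (v + v_o)/(v + v_s).
f' = 784 × (350 + 11.94)/(350 + 9.4) = 784 × 361.94/359.4 ≈ 790 Hz.

790 Hz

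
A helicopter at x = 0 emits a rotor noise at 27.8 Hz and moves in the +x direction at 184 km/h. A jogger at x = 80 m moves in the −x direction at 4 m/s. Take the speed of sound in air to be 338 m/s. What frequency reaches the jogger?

33.1 Hz

184 km/h = 51.11 m/s.
The observer lies on the +x side, so the source is heading toward the observer and the observer is heading toward the source.
General Doppler shift: f' = f · (v + v_o)/(v − v_s).
f' = 27.8 × (338 + 4)/(338 − 51.11) = 27.8 × 342/286.89 ≈ 33.1 Hz.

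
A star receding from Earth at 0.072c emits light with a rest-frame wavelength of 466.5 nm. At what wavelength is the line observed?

Relativistic Doppler for wavelength: λ' = λ₀ · √((1 + β)/(1 − β)).
λ' = 466.5 × √(1.0720/0.9280) = 466.5 × 1.07479 ≈ 501.4 nm.

501.4 nm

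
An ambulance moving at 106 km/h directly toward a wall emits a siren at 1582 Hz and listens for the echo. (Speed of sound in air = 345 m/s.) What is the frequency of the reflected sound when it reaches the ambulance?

106 km/h = 29.44 m/s.
The wall receives the sound from a moving source: f₁ = f₀ · v/(v − v_e) = 1582 × 345/315.56 ≈ 1730 Hz.
On the return leg the ambulance is a moving observer: f₂ = f₁ · (v + v_e)/v = 1730 × 374.44/345 ≈ 1877 Hz.

1877 Hz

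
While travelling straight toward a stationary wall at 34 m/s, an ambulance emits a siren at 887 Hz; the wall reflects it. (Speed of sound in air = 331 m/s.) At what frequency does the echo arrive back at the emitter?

1090 Hz

The wall receives the sound from a moving source: f₁ = f₀ · v/(v − v_e) = 887 × 331/297 ≈ 989 Hz.
On the return leg the ambulance is a moving observer: f₂ = f₁ · (v + v_e)/v = 989 × 365/331 ≈ 1090 Hz.
Equivalently f₂ = f₀ · (v + v_e)/(v − v_e).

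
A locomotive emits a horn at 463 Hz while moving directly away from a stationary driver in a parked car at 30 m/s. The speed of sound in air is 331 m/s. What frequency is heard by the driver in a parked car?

Moving source, stationary observer: f' = f · v/(v + v_s) since the source is receding.
f' = 463 × 331/(331 + 30) = 463 × 331/361 ≈ 425 Hz.

425 Hz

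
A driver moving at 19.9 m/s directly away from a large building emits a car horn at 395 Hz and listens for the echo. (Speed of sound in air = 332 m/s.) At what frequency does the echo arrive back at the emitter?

The large building receives the sound from a moving source: f₁ = f₀ · v/(v + v_e) = 395 × 332/351.9 ≈ 373 Hz.
On the return leg the driver is a moving observer: f₂ = f₁ · (v − v_e)/v = 373 × 312.1/332 ≈ 350 Hz.

350 Hz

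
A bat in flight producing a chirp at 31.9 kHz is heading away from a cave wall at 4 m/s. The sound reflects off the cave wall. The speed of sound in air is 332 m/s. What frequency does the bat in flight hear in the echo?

The cave wall receives the sound from a moving source: f₁ = f₀ · v/(v + v_e) = 31.9 × 332/336 ≈ 31.5 kHz.
On the return leg the bat in flight is a moving observer: f₂ = f₁ · (v − v_e)/v = 31.5 × 328/332 ≈ 31.1 kHz.
Equivalently f₂ = f₀ · (v − v_e)/(v + v_e).

31.1 kHz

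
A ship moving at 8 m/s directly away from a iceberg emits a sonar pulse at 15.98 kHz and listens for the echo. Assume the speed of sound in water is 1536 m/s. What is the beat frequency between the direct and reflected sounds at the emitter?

The iceberg receives the sound from a moving source: f₁ = f₀ · v/(v + v_e) = 15.98 × 1536/1544 ≈ 15.8972 kHz.
On the return leg the ship is a moving observer: f₂ = f₁ · (v − v_e)/v = 15.8972 × 1528/1536 ≈ 15.8144 kHz.
Equivalently f₂ = f₀ · (v − v_e)/(v + v_e).
Beat against the emitted tone (with f₀ = 15980 Hz): |f₂ − f₀| = 2v_e·f₀/(v + v_e) = 2 × 8 × 15980/1544 ≈ 166 Hz.

166 Hz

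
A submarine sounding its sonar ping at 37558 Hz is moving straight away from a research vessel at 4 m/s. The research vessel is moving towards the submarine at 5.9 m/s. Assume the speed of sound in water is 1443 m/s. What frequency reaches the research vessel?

37607 Hz

General Doppler shift: f' = f · (v + v_o)/(v + v_s).
f' = 37558 × (1443 + 5.9)/(1443 + 4) = 37558 × 1448.9/1447 ≈ 37607 Hz.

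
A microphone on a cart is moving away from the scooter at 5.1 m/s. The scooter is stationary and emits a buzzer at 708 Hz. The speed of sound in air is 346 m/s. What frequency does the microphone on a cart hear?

698 Hz

Only the observer moves, away from the source, so f' = f · (v − v_o)/v.
f' = 708 × (346 − 5.1)/346 = 708 × 340.9/346 ≈ 698 Hz.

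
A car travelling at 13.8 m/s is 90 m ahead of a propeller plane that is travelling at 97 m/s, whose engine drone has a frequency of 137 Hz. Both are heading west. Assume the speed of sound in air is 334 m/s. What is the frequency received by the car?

185 Hz

The car is ahead, so the propeller plane is moving toward it while the car is moving away from the propeller plane.
Both move, so f' = f · (v − v_o)/(v − v_s).
f' = 137 × (334 − 13.8)/(334 − 97) = 137 × 320.2/237 ≈ 185 Hz.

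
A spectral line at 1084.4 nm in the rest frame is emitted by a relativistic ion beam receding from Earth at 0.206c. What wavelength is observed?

Relativistic Doppler for wavelength: λ' = λ₀ · √((1 + β)/(1 − β)).
λ' = 1084.4 × √(1.2060/0.7940) = 1084.4 × 1.23243 ≈ 1336.5 nm.

1336.5 nm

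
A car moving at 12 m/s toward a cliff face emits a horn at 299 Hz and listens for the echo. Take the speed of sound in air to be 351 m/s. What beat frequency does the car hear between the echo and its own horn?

21.2 Hz

The cliff face receives the sound from a moving source: f₁ = f₀ · v/(v − v_e) = 299 × 351/339 ≈ 309.6 Hz.
On the return leg the car is a moving observer: f₂ = f₁ · (v + v_e)/v = 309.6 × 363/351 ≈ 320.2 Hz.
Beat against the emitted tone: |f₂ − f₀| = 2v_e·f₀/(v − v_e) = 2 × 12 × 299/339 ≈ 21.2 Hz.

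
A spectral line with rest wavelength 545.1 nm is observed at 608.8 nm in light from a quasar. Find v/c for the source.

λ'/λ₀ = 1.1169 > 1 (redshift), so the source is receding.
λ'/λ₀ = √((1 + β)/(1 − β)) for a receding source ⇒ β = (r² − 1)/(r² + 1) with r = λ'/λ₀.
β = (1.2474 − 1)/(1.2474 + 1) ≈ 0.110.

0.110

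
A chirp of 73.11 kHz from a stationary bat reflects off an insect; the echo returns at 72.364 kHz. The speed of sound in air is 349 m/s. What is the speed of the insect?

1.79 m/s

Double Doppler shift off a moving reflector: f₂ = f₀ · (v + u)/(v − u) (u > 0 toward emitter).
Rearranging, u = v · (f₂ − f₀)/(f₂ + f₀) = 349 × -0.746/145.474 ≈ -1.79 m/s.
So the insect is moving at 1.79 m/s away from the emitter.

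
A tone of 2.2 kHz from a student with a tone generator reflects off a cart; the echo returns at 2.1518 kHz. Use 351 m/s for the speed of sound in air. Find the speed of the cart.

Double Doppler shift off a moving reflector: f₂ = f₀ · (v + u)/(v − u) (u > 0 toward emitter).
Rearranging, u = v · (f₂ − f₀)/(f₂ + f₀) = 351 × -0.0482/4.3518 ≈ -3.9 m/s.
So the cart is moving at 3.9 m/s away from the emitter.

3.9 m/s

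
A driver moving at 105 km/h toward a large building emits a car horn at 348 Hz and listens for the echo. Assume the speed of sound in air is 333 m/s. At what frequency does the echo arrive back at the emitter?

415 Hz

105 km/h = 29.17 m/s.
The large building receives the sound from a moving source: f₁ = f₀ · v/(v − v_e) = 348 × 333/303.83 ≈ 381 Hz.
On the return leg the driver is a moving observer: f₂ = f₁ · (v + v_e)/v = 381 × 362.17/333 ≈ 415 Hz.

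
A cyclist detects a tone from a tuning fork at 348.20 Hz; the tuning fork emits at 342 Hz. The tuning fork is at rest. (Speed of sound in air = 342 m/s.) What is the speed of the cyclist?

f' > f, so the cyclist is approaching.
f' = f · (v + v_o)/v ⇒ v_o = v · |f'/f − 1|.
v_o = 342 × |348.20/342 − 1| = 342 × 0.01813 ≈ 6.2 m/s.

6.2 m/s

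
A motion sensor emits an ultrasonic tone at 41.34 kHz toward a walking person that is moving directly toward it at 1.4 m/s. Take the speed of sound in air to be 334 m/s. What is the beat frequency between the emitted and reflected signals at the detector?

At the walking person (a moving observer), f₁ = f₀ · (v + u)/v = 41.34 × 335.4/334 ≈ 41.513 kHz.
On reflection it acts as a source moving toward the stationary detector: f₂ = f₁ · v/(v − u) = 41.513 × 334/332.6 ≈ 41.688 kHz.
Equivalently f₂ = f₀ · (v + u)/(v − u).
Beat frequency (with f₀ = 41340 Hz): |f₂ − f₀| = 2u·f₀/(v − u) = 2 × 1.4 × 41340/332.6 ≈ 348 Hz.

348 Hz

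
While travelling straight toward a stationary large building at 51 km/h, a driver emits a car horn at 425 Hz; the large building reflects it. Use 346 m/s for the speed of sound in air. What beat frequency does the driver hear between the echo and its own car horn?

36.3 Hz

51 km/h = 14.17 m/s.
The large building receives the sound from a moving source: f₁ = f₀ · v/(v − v_e) = 425 × 346/331.83 ≈ 443.1 Hz.
On the return leg the driver is a moving observer: f₂ = f₁ · (v + v_e)/v = 443.1 × 360.17/346 ≈ 461.3 Hz.
Beat against the emitted tone: |f₂ − f₀| = 2v_e·f₀/(v − v_e) = 2 × 14.17 × 425/331.83 ≈ 36.3 Hz.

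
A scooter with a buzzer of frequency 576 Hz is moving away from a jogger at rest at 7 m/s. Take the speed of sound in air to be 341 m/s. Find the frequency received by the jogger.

Moving source, stationary observer: f' = f · v/(v + v_s) since the source is receding.
f' = 576 × 341/(341 + 7) = 576 × 341/348 ≈ 564 Hz.

564 Hz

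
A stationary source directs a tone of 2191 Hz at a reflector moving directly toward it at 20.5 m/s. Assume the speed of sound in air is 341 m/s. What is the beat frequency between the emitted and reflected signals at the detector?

280 Hz

The reflector first receives the wave as a moving observer: f₁ = f₀ · (v + u)/v = 2191 × (341 + 20.5)/341 ≈ 2323 Hz.
The reflection then acts as a moving source: f₂ = f₁ · v/(v − u) ≈ 2471 Hz.
Beat frequency: |f₂ − f₀| = 2u·f₀/(v − u) = 2 × 20.5 × 2191/320.5 ≈ 280 Hz.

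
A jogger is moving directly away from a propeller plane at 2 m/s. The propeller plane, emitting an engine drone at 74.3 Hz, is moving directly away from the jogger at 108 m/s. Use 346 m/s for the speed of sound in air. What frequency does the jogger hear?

General Doppler shift: f' = f · (v − v_o)/(v + v_s).
f' = 74.3 × (346 − 2)/(346 + 108) = 74.3 × 344/454 ≈ 56.3 Hz.

56.3 Hz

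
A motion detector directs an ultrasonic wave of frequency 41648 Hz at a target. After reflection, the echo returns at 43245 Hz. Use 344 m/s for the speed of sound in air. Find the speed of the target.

6.5 m/s

Double Doppler shift off a moving reflector: f₂ = f₀ · (v + u)/(v − u) (u > 0 toward emitter).
Rearranging, u = v · (f₂ − f₀)/(f₂ + f₀) = 344 × 1597/84893 ≈ 6.5 m/s.
So the target is moving at 6.5 m/s toward the emitter.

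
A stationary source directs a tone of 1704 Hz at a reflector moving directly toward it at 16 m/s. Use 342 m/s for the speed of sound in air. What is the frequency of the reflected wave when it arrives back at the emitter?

The reflector first receives the wave as a moving observer: f₁ = f₀ · (v + u)/v = 1704 × (342 + 16)/342 ≈ 1784 Hz.
On reflection it acts as a source moving toward the stationary detector: f₂ = f₁ · v/(v − u) = 1784 × 342/326 ≈ 1871 Hz.

1871 Hz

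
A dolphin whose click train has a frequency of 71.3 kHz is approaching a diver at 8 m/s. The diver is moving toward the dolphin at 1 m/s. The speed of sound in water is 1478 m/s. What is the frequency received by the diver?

71.7 kHz

General Doppler shift: f' = f · (v + v_o)/(v − v_s).
f' = 71.3 × (1478 + 1)/(1478 − 8) = 71.3 × 1479/1470 ≈ 71.7 kHz.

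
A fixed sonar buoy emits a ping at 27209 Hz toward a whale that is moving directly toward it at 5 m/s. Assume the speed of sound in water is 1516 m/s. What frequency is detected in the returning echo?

At the whale (a moving observer), f₁ = f₀ · (v + u)/v = 27209 × 1521/1516 ≈ 27299 Hz.
On reflection it acts as a source moving toward the stationary detector: f₂ = f₁ · v/(v − u) = 27299 × 1516/1511 ≈ 27389 Hz.

27389 Hz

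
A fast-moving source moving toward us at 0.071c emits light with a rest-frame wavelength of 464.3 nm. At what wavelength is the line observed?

432.4 nm

Relativistic Doppler for wavelength: λ' = λ₀ · √((1 − β)/(1 + β)).
λ' = 464.3 × √(0.9290/1.0710) = 464.3 × 0.93135 ≈ 432.4 nm.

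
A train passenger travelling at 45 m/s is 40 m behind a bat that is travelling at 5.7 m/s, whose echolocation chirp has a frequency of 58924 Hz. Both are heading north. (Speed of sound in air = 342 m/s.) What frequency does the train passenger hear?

The train passenger is behind, so the bat is moving away from it while the train passenger is moving toward the bat.
With source receding and observer approaching, f' = f · (v + v_o)/(v + v_s).
f' = 58924 × (342 + 45)/(342 + 5.7) = 58924 × 387/347.7 ≈ 65584 Hz.

65584 Hz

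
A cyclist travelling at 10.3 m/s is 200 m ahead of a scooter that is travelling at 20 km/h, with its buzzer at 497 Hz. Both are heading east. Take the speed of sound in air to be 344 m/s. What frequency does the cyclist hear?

20 km/h = 5.556 m/s.
The cyclist is ahead, so the scooter is moving toward it while the cyclist is moving away from the scooter.
General Doppler shift: f' = f · (v − v_o)/(v − v_s).
f' = 497 × (344 − 10.3)/(344 − 5.556) = 497 × 333.7/338.44 ≈ 490 Hz.

490 Hz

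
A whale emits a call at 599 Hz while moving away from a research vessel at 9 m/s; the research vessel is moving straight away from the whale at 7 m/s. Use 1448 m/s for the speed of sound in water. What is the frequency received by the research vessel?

With source receding and observer receding, f' = f · (v − v_o)/(v + v_s).
f' = 599 × (1448 − 7)/(1448 + 9) = 599 × 1441/1457 ≈ 592 Hz.

592 Hz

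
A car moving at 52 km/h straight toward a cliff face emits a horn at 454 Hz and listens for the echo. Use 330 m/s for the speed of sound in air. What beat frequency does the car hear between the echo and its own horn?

41.6 Hz

52 km/h = 14.44 m/s.
The cliff face receives the sound from a moving source: f₁ = f₀ · v/(v − v_e) = 454 × 330/315.56 ≈ 474.8 Hz.
On the return leg the car is a moving observer: f₂ = f₁ · (v + v_e)/v = 474.8 × 344.44/330 ≈ 495.6 Hz.
Beat against the emitted tone: |f₂ − f₀| = 2v_e·f₀/(v − v_e) = 2 × 14.44 × 454/315.56 ≈ 41.6 Hz.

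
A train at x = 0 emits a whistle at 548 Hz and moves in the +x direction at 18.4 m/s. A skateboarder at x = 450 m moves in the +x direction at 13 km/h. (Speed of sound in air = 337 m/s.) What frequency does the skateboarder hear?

13 km/h = 3.611 m/s.
The observer lies on the +x side, so the source is heading toward the observer and the observer is heading away from the source.
Both move, so f' = f · (v − v_o)/(v − v_s).
f' = 548 × (337 − 3.611)/(337 − 18.4) = 548 × 333.39/318.6 ≈ 573 Hz.

573 Hz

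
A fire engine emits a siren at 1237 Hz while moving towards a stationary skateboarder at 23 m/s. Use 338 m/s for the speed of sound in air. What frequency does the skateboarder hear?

Moving source, stationary observer: f' = f · v/(v − v_s) since the source is approaching.
f' = 1237 × 338/(338 − 23) = 1237 × 338/315 ≈ 1327 Hz.

1327 Hz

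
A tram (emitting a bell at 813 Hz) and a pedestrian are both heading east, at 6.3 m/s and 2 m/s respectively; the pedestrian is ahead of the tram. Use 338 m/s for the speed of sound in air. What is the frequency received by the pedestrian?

824 Hz

The pedestrian is ahead, so the tram is moving toward it while the pedestrian is moving away from the tram.
General Doppler shift: f' = f · (v − v_o)/(v − v_s).
f' = 813 × (338 − 2)/(338 − 6.3) = 813 × 336/331.7 ≈ 824 Hz.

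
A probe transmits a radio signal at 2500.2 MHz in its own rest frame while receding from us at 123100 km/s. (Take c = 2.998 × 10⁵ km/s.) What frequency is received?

1616.1 MHz

β = v/c = 123100/299800 = 0.4106.
Relativistic Doppler for frequency: f' = f₀ · √((1 − β)/(1 + β)).
f' = 2500.2 × √(0.5894/1.4106) = 2500.2 × 0.64640 ≈ 1616.1 MHz.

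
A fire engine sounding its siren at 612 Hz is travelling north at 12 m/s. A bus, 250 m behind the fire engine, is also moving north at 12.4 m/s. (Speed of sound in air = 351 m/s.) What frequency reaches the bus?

The bus is behind, so the fire engine is moving away from it while the bus is moving toward the fire engine.
General Doppler shift: f' = f · (v + v_o)/(v + v_s).
f' = 612 × (351 + 12.4)/(351 + 12) = 612 × 363.4/363 ≈ 613 Hz.

613 Hz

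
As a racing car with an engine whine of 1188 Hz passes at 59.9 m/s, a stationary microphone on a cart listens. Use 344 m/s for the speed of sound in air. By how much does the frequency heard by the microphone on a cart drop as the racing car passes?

427 Hz

Approaching: f₁ = f · v/(v − v_s) = 1188 × 344/284.1 ≈ 1438 Hz.
Receding: f₂ = f · v/(v + v_s) = 1188 × 344/403.9 ≈ 1012 Hz.
Drop: f₁ − f₂ = 2f·v·v_s/(v² − v_s²) = 2 × 1188 × 344 × 59.9/(344² − 59.9²) ≈ 427 Hz.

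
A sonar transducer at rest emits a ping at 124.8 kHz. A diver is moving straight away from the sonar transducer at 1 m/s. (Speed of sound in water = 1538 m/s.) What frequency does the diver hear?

Only the observer moves, away from the source, so f' = f · (v − v_o)/v.
f' = 124.8 × (1538 − 1)/1538 = 124.8 × 1537/1538 ≈ 124.7 kHz.

124.7 kHz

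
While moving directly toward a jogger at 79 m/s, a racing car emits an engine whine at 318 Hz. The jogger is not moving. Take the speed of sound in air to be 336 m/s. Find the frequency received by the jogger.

Moving source, stationary observer: f' = f · v/(v − v_s) since the source is approaching.
f' = 318 × 336/(336 − 79) = 318 × 336/257 ≈ 416 Hz.

416 Hz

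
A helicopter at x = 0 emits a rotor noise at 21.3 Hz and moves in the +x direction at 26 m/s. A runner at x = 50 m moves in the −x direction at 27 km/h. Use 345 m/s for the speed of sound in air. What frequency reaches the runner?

27 km/h = 7.5 m/s.
The observer lies on the +x side, so the source is heading toward the observer and the observer is heading toward the source.
With source approaching and observer approaching, f' = f · (v + v_o)/(v − v_s).
f' = 21.3 × (345 + 7.5)/(345 − 26) = 21.3 × 352.5/319 ≈ 23.5 Hz.

23.5 Hz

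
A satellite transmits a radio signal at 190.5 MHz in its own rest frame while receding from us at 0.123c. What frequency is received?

168.3 MHz

Relativistic Doppler for frequency: f' = f₀ · √((1 − β)/(1 + β)).
f' = 190.5 × √(0.8770/1.1230) = 190.5 × 0.88371 ≈ 168.3 MHz.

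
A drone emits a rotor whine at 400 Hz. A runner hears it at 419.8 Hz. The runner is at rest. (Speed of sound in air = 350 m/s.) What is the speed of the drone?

f' > f, so the drone is approaching.
f' = f · v/(v − v_s) ⇒ v_s = v · |1 − f/f'|.
v_s = 350 × |1 − 400/419.8| = 350 × 0.04717 ≈ 16.5 m/s.

16.5 m/s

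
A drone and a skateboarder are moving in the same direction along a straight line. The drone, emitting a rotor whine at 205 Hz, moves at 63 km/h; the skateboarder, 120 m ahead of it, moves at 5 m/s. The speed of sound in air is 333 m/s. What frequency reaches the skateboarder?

63 km/h = 17.5 m/s.
The skateboarder is ahead, so the drone is moving toward it while the skateboarder is moving away from the drone.
General Doppler shift: f' = f · (v − v_o)/(v − v_s).
f' = 205 × (333 − 5)/(333 − 17.5) = 205 × 328/315.5 ≈ 213 Hz.

213 Hz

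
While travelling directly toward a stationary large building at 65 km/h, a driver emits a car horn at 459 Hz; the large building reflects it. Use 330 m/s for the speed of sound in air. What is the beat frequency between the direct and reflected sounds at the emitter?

53.1 Hz

65 km/h = 18.06 m/s.
The large building receives the sound from a moving source: f₁ = f₀ · v/(v − v_e) = 459 × 330/311.94 ≈ 485.6 Hz.
On the return leg the driver is a moving observer: f₂ = f₁ · (v + v_e)/v = 485.6 × 348.06/330 ≈ 512.1 Hz.
Beat against the emitted tone: |f₂ − f₀| = 2v_e·f₀/(v − v_e) = 2 × 18.06 × 459/311.94 ≈ 53.1 Hz.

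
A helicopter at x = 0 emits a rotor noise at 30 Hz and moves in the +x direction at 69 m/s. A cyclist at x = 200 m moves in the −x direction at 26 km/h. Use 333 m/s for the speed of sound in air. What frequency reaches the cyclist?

38.7 Hz

26 km/h = 7.222 m/s.
The observer lies on the +x side, so the source is heading toward the observer and the observer is heading toward the source.
With source approaching and observer approaching, f' = f · (v + v_o)/(v − v_s).
f' = 30 × (333 + 7.222)/(333 − 69) = 30 × 340.22/264 ≈ 38.7 Hz.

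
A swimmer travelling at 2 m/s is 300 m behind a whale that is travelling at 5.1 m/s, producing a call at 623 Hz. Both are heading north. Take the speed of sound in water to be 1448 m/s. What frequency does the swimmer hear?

622 Hz

The swimmer is behind, so the whale is moving away from it while the swimmer is moving toward the whale.
Both move, so f' = f · (v + v_o)/(v + v_s).
f' = 623 × (1448 + 2)/(1448 + 5.1) = 623 × 1450/1453.1 ≈ 622 Hz.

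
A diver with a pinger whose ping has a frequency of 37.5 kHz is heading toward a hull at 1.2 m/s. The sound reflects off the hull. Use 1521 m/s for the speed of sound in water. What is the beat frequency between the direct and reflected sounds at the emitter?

59.2 Hz

The hull receives the sound from a moving source: f₁ = f₀ · v/(v − v_e) = 37.5 × 1521/1519.8 ≈ 37.5296 kHz.
On the return leg the diver with a pinger is a moving observer: f₂ = f₁ · (v + v_e)/v = 37.5296 × 1522.2/1521 ≈ 37.5592 kHz.
Beat against the emitted tone (with f₀ = 37500 Hz): |f₂ − f₀| = 2v_e·f₀/(v − v_e) = 2 × 1.2 × 37500/1519.8 ≈ 59.2 Hz.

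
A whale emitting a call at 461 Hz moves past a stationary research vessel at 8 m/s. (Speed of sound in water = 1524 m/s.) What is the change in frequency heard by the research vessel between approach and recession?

Approaching: f₁ = f · v/(v − v_s) = 461 × 1524/1516 ≈ 463.43 Hz.
Receding: f₂ = f · v/(v + v_s) = 461 × 1524/1532 ≈ 458.59 Hz.
Drop: f₁ − f₂ = 2f·v·v_s/(v² − v_s²) = 2 × 461 × 1524 × 8/(1524² − 8²) ≈ 4.84 Hz.

4.84 Hz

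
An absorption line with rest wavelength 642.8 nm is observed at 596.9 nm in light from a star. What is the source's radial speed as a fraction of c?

λ'/λ₀ = 0.9286 < 1 (blueshift), so the source is approaching.
λ'/λ₀ = √((1 − β)/(1 + β)) for an approaching source ⇒ β = (1 − r²)/(1 + r²) with r = λ'/λ₀.
β = (1 − 0.8623)/(1 + 0.8623) ≈ 0.074.

0.074c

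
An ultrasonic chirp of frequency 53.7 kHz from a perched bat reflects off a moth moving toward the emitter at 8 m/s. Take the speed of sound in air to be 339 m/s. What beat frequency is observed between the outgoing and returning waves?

The moth first receives the wave as a moving observer: f₁ = f₀ · (v + u)/v = 53.7 × (339 + 8)/339 ≈ 54.97 kHz.
On reflection it acts as a source moving toward the stationary detector: f₂ = f₁ · v/(v − u) = 54.97 × 339/331 ≈ 56.30 kHz.
Equivalently f₂ = f₀ · (v + u)/(v − u).
Beat frequency (with f₀ = 53700 Hz): |f₂ − f₀| = 2u·f₀/(v − u) = 2 × 8 × 53700/331 ≈ 2596 Hz.

2596 Hz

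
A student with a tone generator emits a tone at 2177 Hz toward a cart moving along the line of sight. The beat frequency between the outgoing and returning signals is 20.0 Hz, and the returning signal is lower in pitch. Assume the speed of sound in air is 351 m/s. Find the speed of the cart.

Double Doppler shift off a moving reflector: f₂ = f₀ · (v + u)/(v − u) (u > 0 toward emitter).
Returning signal is lower, so f₂ = f₀ − Δf = 2177 − 20 = 2157 Hz.
Rearranging, u = v · (f₂ − f₀)/(f₂ + f₀) = 351 × -20/4334 ≈ -1.62 m/s.
So the cart is moving at 1.62 m/s away from the emitter.

1.62 m/s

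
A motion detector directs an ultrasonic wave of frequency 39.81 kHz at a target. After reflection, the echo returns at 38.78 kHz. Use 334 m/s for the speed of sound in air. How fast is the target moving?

Double Doppler shift off a moving reflector: f₂ = f₀ · (v + u)/(v − u) (u > 0 toward emitter).
Rearranging, u = v · (f₂ − f₀)/(f₂ + f₀) = 334 × -1.03/78.59 ≈ -4.4 m/s.
So the target is moving at 4.4 m/s away from the emitter.

4.4 m/s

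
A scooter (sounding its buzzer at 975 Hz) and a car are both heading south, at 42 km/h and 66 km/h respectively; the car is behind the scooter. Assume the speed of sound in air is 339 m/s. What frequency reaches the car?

42 km/h = 11.67 m/s; 66 km/h = 18.33 m/s.
The car is behind, so the scooter is moving away from it while the car is moving toward the scooter.
General Doppler shift: f' = f · (v + v_o)/(v + v_s).
f' = 975 × (339 + 18.33)/(339 + 11.67) = 975 × 357.33/350.67 ≈ 994 Hz.

994 Hz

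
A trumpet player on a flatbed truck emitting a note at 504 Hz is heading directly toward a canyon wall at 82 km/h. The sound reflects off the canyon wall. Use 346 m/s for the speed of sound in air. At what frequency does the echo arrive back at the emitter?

575 Hz

82 km/h = 22.78 m/s.
The canyon wall receives the sound from a moving source: f₁ = f₀ · v/(v − v_e) = 504 × 346/323.22 ≈ 540 Hz.
On the return leg the trumpet player on a flatbed truck is a moving observer: f₂ = f₁ · (v + v_e)/v = 540 × 368.78/346 ≈ 575 Hz.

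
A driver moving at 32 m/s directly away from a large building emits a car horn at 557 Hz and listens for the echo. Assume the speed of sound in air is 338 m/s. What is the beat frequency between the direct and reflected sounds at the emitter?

The large building receives the sound from a moving source: f₁ = f₀ · v/(v + v_e) = 557 × 338/370 ≈ 508.8 Hz.
On the return leg the driver is a moving observer: f₂ = f₁ · (v − v_e)/v = 508.8 × 306/338 ≈ 460.7 Hz.
Equivalently f₂ = f₀ · (v − v_e)/(v + v_e).
Beat against the emitted tone: |f₂ − f₀| = 2v_e·f₀/(v + v_e) = 2 × 32 × 557/370 ≈ 96 Hz.

96 Hz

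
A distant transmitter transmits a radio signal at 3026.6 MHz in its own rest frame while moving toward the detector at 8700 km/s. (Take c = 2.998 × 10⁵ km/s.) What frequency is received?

3115.7 MHz

β = v/c = 8700/299800 = 0.0290.
Relativistic Doppler for frequency: f' = f₀ · √((1 + β)/(1 − β)).
f' = 3026.6 × √(1.0290/0.9710) = 3026.6 × 1.02945 ≈ 3115.7 MHz.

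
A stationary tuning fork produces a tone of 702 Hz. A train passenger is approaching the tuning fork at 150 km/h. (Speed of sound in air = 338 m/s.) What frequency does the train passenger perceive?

789 Hz

150 km/h = 41.67 m/s.
Moving observer, stationary source: f' = f · (v + v_o)/v.
f' = 702 × (338 + 41.67)/338 = 702 × 379.67/338 ≈ 789 Hz.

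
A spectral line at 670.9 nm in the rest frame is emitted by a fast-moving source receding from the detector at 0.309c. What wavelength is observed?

Relativistic Doppler for wavelength: λ' = λ₀ · √((1 + β)/(1 − β)).
λ' = 670.9 × √(1.3090/0.6910) = 670.9 × 1.37636 ≈ 923.4 nm.

923.4 nm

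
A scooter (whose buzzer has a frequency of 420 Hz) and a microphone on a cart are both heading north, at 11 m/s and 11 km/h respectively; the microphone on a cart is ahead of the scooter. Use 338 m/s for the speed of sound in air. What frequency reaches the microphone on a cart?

11 km/h = 3.056 m/s.
The microphone on a cart is ahead, so the scooter is moving toward it while the microphone on a cart is moving away from the scooter.
General Doppler shift: f' = f · (v − v_o)/(v − v_s).
f' = 420 × (338 − 3.056)/(338 − 11) = 420 × 334.94/327 ≈ 430 Hz.

430 Hz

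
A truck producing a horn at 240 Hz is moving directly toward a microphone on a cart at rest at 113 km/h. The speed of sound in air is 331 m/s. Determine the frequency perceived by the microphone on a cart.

265 Hz

113 km/h = 31.39 m/s.
Only the source moves, toward the listener, so f' = f · v/(v − v_s).
f' = 240 × 331/(331 − 31.39) = 240 × 331/299.6 ≈ 265 Hz.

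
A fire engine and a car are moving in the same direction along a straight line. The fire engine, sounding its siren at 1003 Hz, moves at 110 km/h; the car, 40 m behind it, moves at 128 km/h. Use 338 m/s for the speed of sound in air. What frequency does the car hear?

1017 Hz

110 km/h = 30.56 m/s; 128 km/h = 35.56 m/s.
The car is behind, so the fire engine is moving away from it while the car is moving toward the fire engine.
General Doppler shift: f' = f · (v + v_o)/(v + v_s).
f' = 1003 × (338 + 35.56)/(338 + 30.56) = 1003 × 373.56/368.56 ≈ 1017 Hz.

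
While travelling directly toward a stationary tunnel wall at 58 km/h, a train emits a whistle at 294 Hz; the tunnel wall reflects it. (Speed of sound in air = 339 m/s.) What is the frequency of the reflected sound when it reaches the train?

58 km/h = 16.11 m/s.
The tunnel wall receives the sound from a moving source: f₁ = f₀ · v/(v − v_e) = 294 × 339/322.89 ≈ 309 Hz.
On the return leg the train is a moving observer: f₂ = f₁ · (v + v_e)/v = 309 × 355.11/339 ≈ 323 Hz.
Equivalently f₂ = f₀ · (v + v_e)/(v − v_e).

323 Hz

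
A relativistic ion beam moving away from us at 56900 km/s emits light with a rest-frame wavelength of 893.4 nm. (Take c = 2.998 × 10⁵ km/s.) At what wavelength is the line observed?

β = v/c = 56900/299800 = 0.1898.
Relativistic Doppler for wavelength: λ' = λ₀ · √((1 + β)/(1 − β)).
λ' = 893.4 × √(1.1898/0.8102) = 893.4 × 1.21182 ≈ 1082.6 nm.

1082.6 nm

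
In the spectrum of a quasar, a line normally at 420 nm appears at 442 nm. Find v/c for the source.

λ'/λ₀ = 1.0524 > 1 (redshift), so the source is receding.
λ'/λ₀ = √((1 + β)/(1 − β)) for a receding source ⇒ β = (r² − 1)/(r² + 1) with r = λ'/λ₀.
β = (1.1075 − 1)/(1.1075 + 1) ≈ 0.051.

0.051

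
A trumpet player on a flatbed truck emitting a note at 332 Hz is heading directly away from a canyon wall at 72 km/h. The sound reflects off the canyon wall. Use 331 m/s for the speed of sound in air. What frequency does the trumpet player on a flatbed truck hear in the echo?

72 km/h = 20 m/s.
The canyon wall receives the sound from a moving source: f₁ = f₀ · v/(v + v_e) = 332 × 331/351 ≈ 313 Hz.
On the return leg the trumpet player on a flatbed truck is a moving observer: f₂ = f₁ · (v − v_e)/v = 313 × 311/331 ≈ 294 Hz.
Equivalently f₂ = f₀ · (v − v_e)/(v + v_e).

294 Hz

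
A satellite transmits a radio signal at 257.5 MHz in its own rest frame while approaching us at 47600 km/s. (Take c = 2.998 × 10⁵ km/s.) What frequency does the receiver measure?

302.2 MHz

β = v/c = 47600/299800 = 0.1588.
Relativistic Doppler for frequency: f' = f₀ · √((1 + β)/(1 − β)).
f' = 257.5 × √(1.1588/0.8412) = 257.5 × 1.17366 ≈ 302.2 MHz.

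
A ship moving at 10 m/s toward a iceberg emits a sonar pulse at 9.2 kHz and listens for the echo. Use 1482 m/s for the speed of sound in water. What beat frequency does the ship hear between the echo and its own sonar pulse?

125 Hz

The iceberg receives the sound from a moving source: f₁ = f₀ · v/(v − v_e) = 9.2 × 1482/1472 ≈ 9.2625 kHz.
On the return leg the ship is a moving observer: f₂ = f₁ · (v + v_e)/v = 9.2625 × 1492/1482 ≈ 9.3250 kHz.
Equivalently f₂ = f₀ · (v + v_e)/(v − v_e).
Beat against the emitted tone (with f₀ = 9200 Hz): |f₂ − f₀| = 2v_e·f₀/(v − v_e) = 2 × 10 × 9200/1472 ≈ 125 Hz.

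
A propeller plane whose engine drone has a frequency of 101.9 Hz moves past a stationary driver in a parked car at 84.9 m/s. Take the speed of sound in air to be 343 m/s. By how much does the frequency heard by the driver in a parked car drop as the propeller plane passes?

Approaching: f₁ = f · v/(v − v_s) = 101.9 × 343/258.1 ≈ 135.4 Hz.
Receding: f₂ = f · v/(v + v_s) = 101.9 × 343/427.9 ≈ 81.7 Hz.
Drop: f₁ − f₂ = 2f·v·v_s/(v² − v_s²) = 2 × 101.9 × 343 × 84.9/(343² − 84.9²) ≈ 53.7 Hz.

53.7 Hz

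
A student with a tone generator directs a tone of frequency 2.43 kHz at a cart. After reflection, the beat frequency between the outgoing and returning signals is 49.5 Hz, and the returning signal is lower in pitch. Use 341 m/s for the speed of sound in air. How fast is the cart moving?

Double Doppler shift off a moving reflector: f₂ = f₀ · (v + u)/(v − u) (u > 0 toward emitter).
Returning signal is lower, so f₂ = f₀ − Δf = 2430 − 49.5 = 2380.5 Hz.
Rearranging, u = v · (f₂ − f₀)/(f₂ + f₀) = 341 × -49.5/4810.5 ≈ -3.5 m/s.
So the cart is moving at 3.5 m/s away from the emitter.

3.5 m/s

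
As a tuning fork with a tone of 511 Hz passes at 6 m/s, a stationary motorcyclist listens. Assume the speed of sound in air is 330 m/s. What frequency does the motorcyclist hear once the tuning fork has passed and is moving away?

Receding: f₂ = f · v/(v + v_s) = 511 × 330/336 ≈ 502 Hz.

502 Hz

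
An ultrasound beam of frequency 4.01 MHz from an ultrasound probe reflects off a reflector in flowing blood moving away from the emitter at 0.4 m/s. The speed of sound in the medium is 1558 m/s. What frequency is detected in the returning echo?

The reflector in flowing blood first receives the wave as a moving observer: f₁ = f₀ · (v − u)/v = 4.01 × (1558 − 0.4)/1558 ≈ 4.009 MHz.
The reflection then acts as a moving source: f₂ = f₁ · v/(v + u) ≈ 4.008 MHz.
Equivalently f₂ = f₀ · (v − u)/(v + u).

4.008 MHz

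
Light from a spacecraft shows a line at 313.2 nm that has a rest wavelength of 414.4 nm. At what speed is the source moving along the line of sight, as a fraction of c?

λ'/λ₀ = 0.7558 < 1 (blueshift), so the source is approaching.
λ'/λ₀ = √((1 − β)/(1 + β)) for an approaching source ⇒ β = (1 − r²)/(1 + r²) with r = λ'/λ₀.
β = (1 − 0.5712)/(1 + 0.5712) ≈ 0.273.

0.273c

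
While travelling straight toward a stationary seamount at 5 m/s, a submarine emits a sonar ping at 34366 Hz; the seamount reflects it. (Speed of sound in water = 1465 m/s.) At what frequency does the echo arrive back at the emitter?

34601 Hz

The seamount receives the sound from a moving source: f₁ = f₀ · v/(v − v_e) = 34366 × 1465/1460 ≈ 34484 Hz.
On the return leg the submarine is a moving observer: f₂ = f₁ · (v + v_e)/v = 34484 × 1470/1465 ≈ 34601 Hz.
Equivalently f₂ = f₀ · (v + v_e)/(v − v_e).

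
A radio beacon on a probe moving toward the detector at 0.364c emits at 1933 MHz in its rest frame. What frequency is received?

2830.8 MHz

Relativistic Doppler for frequency: f' = f₀ · √((1 + β)/(1 − β)).
f' = 1933 × √(1.3640/0.6360) = 1933 × 1.46446 ≈ 2830.8 MHz.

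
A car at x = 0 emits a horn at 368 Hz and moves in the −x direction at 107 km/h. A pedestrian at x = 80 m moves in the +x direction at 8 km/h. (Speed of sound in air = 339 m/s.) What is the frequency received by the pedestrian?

107 km/h = 29.72 m/s; 8 km/h = 2.222 m/s.
The observer lies on the +x side, so the source is heading away from the observer and the observer is heading away from the source.
Both move, so f' = f · (v − v_o)/(v + v_s).
f' = 368 × (339 − 2.222)/(339 + 29.72) = 368 × 336.78/368.72 ≈ 336 Hz.

336 Hz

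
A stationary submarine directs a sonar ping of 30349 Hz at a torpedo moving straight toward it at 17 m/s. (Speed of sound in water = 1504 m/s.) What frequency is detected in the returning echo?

At the torpedo (a moving observer), f₁ = f₀ · (v + u)/v = 30349 × 1521/1504 ≈ 30692 Hz.
The reflection then acts as a moving source: f₂ = f₁ · v/(v − u) ≈ 31043 Hz.

31043 Hz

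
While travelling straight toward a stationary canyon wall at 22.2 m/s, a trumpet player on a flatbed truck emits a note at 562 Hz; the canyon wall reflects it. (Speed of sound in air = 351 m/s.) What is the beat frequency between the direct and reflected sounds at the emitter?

76 Hz

The canyon wall receives the sound from a moving source: f₁ = f₀ · v/(v − v_e) = 562 × 351/328.8 ≈ 599.9 Hz.
On the return leg the trumpet player on a flatbed truck is a moving observer: f₂ = f₁ · (v + v_e)/v = 599.9 × 373.2/351 ≈ 637.9 Hz.
Beat against the emitted tone: |f₂ − f₀| = 2v_e·f₀/(v − v_e) = 2 × 22.2 × 562/328.8 ≈ 76 Hz.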